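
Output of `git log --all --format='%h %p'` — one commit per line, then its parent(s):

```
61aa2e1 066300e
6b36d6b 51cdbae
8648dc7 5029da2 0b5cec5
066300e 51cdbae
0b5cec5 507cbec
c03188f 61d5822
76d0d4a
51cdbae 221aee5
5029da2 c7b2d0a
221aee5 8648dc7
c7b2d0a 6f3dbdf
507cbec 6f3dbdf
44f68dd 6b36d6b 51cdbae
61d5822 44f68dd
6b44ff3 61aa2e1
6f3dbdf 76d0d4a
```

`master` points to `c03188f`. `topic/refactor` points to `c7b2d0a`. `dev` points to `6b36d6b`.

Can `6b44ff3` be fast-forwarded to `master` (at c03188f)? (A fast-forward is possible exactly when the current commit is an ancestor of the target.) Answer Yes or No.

No

A fast-forward from 6b44ff3 to c03188f is possible iff 6b44ff3 is an ancestor of c03188f.
Ancestors of c03188f: {0b5cec5, 221aee5, 44f68dd, 5029da2, 507cbec, 51cdbae, 61d5822, 6b36d6b, 6f3dbdf, 76d0d4a, 8648dc7, c03188f, c7b2d0a}.
6b44ff3 is not among them, so fast-forward is not possible.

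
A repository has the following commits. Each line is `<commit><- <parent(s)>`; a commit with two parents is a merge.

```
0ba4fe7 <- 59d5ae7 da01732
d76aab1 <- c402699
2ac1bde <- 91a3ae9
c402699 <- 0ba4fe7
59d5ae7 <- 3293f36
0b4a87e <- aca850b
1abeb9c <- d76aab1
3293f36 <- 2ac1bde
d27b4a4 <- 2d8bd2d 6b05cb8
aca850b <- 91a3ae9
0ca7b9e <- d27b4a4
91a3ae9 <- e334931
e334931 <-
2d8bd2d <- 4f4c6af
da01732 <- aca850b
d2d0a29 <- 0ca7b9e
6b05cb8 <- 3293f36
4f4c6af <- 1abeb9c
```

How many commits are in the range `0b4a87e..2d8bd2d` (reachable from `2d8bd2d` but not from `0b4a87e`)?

10

Reachable from 2d8bd2d: {0ba4fe7, 1abeb9c, 2ac1bde, 2d8bd2d, 3293f36, 4f4c6af, 59d5ae7, 91a3ae9, aca850b, c402699, d76aab1, da01732, e334931}.
Reachable from 0b4a87e: {0b4a87e, 91a3ae9, aca850b, e334931}.
In 2d8bd2d's history but not 0b4a87e's: {0ba4fe7, 1abeb9c, 2ac1bde, 2d8bd2d, 3293f36, 4f4c6af, 59d5ae7, c402699, d76aab1, da01732} — 10 commits.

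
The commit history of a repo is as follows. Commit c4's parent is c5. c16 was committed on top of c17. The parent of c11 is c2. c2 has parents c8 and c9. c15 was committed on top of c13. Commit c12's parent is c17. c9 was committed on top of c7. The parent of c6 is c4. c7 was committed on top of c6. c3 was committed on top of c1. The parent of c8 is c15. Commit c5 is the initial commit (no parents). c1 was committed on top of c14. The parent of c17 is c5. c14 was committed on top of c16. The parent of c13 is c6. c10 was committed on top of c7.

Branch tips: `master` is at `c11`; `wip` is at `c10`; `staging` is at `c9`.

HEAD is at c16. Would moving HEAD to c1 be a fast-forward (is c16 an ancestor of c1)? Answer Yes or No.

Yes

A fast-forward from c16 to c1 is possible iff c16 is an ancestor of c1.
Ancestors of c1: {c1, c14, c16, c17, c5}.
c16 is among them, so fast-forward is possible.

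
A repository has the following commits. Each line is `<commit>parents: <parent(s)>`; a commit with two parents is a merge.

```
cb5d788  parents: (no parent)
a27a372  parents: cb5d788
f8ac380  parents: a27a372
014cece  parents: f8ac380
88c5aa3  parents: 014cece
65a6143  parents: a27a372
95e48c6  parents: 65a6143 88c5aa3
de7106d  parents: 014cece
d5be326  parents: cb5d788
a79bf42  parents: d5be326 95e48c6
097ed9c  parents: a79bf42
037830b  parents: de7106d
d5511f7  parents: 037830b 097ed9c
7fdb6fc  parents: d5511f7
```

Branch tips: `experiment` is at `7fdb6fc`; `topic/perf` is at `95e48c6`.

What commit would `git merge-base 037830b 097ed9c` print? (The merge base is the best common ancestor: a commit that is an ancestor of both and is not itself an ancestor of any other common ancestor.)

Ancestors of 037830b: {014cece, 037830b, a27a372, cb5d788, de7106d, f8ac380}.
Ancestors of 097ed9c: {014cece, 097ed9c, 65a6143, 88c5aa3, 95e48c6, a27a372, a79bf42, cb5d788, d5be326, f8ac380}.
Common ancestors: {014cece, a27a372, cb5d788, f8ac380}.
Among these, 014cece is not an ancestor of any other common ancestor — it is the merge base.

014cece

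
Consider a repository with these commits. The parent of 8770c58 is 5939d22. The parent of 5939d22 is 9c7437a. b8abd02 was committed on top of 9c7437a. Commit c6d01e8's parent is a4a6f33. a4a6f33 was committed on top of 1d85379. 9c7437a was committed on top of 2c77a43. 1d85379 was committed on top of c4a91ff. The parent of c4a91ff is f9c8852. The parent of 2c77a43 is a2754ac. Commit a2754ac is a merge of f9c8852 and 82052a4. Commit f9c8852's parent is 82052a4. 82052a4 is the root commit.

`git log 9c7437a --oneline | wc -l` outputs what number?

5

Walking parent pointers from 9c7437a: reachable set = {2c77a43, 82052a4, 9c7437a, a2754ac, f9c8852}.
That is 5 commits.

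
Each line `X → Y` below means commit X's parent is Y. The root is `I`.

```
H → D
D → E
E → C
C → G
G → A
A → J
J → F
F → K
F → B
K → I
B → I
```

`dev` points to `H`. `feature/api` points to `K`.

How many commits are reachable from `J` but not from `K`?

3

Reachable from J: {B, F, I, J, K}.
Reachable from K: {I, K}.
In J's history but not K's: {B, F, J} — 3 commits.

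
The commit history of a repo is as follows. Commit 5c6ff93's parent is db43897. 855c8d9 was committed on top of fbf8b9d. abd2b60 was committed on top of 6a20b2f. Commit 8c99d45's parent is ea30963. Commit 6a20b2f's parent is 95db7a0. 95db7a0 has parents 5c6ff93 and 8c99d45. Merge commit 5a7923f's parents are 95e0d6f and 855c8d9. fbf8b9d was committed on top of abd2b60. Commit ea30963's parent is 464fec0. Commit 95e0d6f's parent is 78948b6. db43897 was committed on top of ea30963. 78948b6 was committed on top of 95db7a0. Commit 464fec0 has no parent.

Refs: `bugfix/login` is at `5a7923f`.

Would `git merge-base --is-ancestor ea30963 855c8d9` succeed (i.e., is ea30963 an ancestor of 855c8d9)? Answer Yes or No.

Ancestors of 855c8d9 (commits reachable by following parents): {464fec0, 5c6ff93, 6a20b2f, 855c8d9, 8c99d45, 95db7a0, abd2b60, db43897, ea30963, fbf8b9d}.
ea30963 is in that set, so it is an ancestor of 855c8d9.

Yes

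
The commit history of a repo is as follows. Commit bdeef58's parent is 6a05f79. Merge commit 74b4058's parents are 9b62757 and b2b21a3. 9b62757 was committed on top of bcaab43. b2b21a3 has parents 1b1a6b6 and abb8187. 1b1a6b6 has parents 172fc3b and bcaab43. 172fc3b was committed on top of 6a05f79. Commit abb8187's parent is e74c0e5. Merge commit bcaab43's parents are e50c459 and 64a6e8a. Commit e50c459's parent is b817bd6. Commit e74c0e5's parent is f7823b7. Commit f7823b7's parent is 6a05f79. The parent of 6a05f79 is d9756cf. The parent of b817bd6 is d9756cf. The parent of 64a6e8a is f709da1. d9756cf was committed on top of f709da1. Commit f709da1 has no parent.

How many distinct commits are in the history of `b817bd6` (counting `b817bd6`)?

3

Walking parent pointers from b817bd6: reachable set = {b817bd6, d9756cf, f709da1}.
That is 3 commits.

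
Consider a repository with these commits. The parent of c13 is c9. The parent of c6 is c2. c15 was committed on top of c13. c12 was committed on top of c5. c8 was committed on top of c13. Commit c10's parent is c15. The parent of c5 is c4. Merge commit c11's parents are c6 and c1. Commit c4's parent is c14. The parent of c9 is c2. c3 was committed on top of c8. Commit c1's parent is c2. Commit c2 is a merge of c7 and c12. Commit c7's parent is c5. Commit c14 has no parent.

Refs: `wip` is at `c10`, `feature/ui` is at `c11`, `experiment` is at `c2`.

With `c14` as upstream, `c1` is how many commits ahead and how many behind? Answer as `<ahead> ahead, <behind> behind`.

6 ahead, 0 behind

Reachable from c1: {c1, c12, c14, c2, c4, c5, c7}.
Reachable from c14: {c14}.
Only in c1's history (ahead): {c1, c12, c2, c4, c5, c7} — 6.
Only in c14's history (behind): {} — 0.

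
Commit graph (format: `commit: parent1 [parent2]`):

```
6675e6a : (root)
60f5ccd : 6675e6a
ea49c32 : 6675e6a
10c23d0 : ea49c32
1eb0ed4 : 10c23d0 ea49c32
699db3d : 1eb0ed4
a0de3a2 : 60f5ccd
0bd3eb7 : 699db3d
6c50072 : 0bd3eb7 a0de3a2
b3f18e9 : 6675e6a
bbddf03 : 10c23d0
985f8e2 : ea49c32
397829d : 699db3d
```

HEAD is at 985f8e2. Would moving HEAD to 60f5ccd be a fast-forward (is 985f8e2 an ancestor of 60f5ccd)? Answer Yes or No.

A fast-forward from 985f8e2 to 60f5ccd is possible iff 985f8e2 is an ancestor of 60f5ccd.
Ancestors of 60f5ccd: {60f5ccd, 6675e6a}.
985f8e2 is not among them, so fast-forward is not possible.

No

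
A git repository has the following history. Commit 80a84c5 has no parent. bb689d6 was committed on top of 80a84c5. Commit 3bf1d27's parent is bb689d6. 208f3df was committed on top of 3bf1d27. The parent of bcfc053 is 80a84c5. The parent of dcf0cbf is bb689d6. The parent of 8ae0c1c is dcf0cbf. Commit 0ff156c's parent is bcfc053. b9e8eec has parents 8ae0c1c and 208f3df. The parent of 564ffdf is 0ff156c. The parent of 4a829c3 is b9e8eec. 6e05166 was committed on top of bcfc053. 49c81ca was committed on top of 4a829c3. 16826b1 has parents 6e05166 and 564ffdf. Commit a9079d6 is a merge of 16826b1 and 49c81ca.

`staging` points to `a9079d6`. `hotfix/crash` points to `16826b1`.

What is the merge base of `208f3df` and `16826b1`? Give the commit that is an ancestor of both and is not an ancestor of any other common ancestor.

Ancestors of 208f3df: {208f3df, 3bf1d27, 80a84c5, bb689d6}.
Ancestors of 16826b1: {0ff156c, 16826b1, 564ffdf, 6e05166, 80a84c5, bcfc053}.
Common ancestors: {80a84c5}.
The only common ancestor is 80a84c5, so it is the merge base.

80a84c5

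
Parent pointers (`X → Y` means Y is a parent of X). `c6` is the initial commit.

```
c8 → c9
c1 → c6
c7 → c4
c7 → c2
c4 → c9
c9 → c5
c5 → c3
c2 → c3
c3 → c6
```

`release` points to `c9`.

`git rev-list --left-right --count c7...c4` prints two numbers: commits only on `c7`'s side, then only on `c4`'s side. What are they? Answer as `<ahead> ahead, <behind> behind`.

Reachable from c7: {c2, c3, c4, c5, c6, c7, c9}.
Reachable from c4: {c3, c4, c5, c6, c9}.
Only in c7's history (ahead): {c2, c7} — 2.
Only in c4's history (behind): {} — 0.

2 ahead, 0 behind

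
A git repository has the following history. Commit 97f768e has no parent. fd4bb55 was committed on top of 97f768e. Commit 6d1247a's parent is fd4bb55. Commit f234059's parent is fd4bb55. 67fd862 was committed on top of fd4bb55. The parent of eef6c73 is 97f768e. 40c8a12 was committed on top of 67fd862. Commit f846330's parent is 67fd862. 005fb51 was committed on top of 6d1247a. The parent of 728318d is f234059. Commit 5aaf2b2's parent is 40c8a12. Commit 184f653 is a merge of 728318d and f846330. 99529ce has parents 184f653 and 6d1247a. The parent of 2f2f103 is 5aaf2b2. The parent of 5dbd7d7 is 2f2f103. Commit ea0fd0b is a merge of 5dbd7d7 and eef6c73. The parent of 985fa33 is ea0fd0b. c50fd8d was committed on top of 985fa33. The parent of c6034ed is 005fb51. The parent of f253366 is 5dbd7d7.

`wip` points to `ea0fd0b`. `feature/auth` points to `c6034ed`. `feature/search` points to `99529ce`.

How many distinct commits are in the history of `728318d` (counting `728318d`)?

4

Walking parent pointers from 728318d: reachable set = {728318d, 97f768e, f234059, fd4bb55}.
That is 4 commits.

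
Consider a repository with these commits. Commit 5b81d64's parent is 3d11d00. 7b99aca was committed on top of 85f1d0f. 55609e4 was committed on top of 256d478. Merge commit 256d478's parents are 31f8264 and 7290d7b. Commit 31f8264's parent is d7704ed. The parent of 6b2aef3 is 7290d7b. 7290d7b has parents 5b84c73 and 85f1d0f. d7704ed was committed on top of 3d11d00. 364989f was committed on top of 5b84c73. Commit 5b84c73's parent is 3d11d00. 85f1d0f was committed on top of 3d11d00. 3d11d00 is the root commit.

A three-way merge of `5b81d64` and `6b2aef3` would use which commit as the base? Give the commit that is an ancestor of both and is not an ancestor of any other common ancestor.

3d11d00

Ancestors of 5b81d64: {3d11d00, 5b81d64}.
Ancestors of 6b2aef3: {3d11d00, 5b84c73, 6b2aef3, 7290d7b, 85f1d0f}.
Common ancestors: {3d11d00}.
The only common ancestor is 3d11d00, so it is the merge base.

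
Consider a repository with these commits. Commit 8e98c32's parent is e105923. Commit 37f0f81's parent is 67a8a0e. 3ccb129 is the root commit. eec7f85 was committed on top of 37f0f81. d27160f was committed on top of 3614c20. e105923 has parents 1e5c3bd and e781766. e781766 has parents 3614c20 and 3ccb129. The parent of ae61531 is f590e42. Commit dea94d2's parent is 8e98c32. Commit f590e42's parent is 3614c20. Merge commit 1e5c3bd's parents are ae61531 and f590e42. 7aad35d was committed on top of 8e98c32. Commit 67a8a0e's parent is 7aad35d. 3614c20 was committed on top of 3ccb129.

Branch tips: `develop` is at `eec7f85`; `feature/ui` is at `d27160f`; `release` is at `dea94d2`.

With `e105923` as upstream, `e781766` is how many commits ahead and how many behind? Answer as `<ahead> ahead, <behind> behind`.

Reachable from e781766: {3614c20, 3ccb129, e781766}.
Reachable from e105923: {1e5c3bd, 3614c20, 3ccb129, ae61531, e105923, e781766, f590e42}.
Only in e781766's history (ahead): {} — 0.
Only in e105923's history (behind): {1e5c3bd, ae61531, e105923, f590e42} — 4.

0 ahead, 4 behind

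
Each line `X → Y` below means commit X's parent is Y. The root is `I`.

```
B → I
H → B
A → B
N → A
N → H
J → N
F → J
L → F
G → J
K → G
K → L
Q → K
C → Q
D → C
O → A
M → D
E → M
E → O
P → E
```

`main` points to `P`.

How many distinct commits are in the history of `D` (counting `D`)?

13

Walking parent pointers from D: reachable set = {A, B, C, D, F, G, H, I, J, K, L, N, Q}.
That is 13 commits.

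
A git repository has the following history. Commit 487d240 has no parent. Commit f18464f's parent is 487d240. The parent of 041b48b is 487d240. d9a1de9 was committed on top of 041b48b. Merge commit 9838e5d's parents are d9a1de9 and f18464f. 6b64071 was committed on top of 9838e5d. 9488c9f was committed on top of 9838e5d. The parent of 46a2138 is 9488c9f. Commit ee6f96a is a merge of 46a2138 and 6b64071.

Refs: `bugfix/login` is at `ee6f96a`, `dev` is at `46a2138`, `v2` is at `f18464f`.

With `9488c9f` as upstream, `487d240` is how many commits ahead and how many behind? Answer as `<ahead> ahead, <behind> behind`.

Reachable from 487d240: {487d240}.
Reachable from 9488c9f: {041b48b, 487d240, 9488c9f, 9838e5d, d9a1de9, f18464f}.
Only in 487d240's history (ahead): {} — 0.
Only in 9488c9f's history (behind): {041b48b, 9488c9f, 9838e5d, d9a1de9, f18464f} — 5.

0 ahead, 5 behind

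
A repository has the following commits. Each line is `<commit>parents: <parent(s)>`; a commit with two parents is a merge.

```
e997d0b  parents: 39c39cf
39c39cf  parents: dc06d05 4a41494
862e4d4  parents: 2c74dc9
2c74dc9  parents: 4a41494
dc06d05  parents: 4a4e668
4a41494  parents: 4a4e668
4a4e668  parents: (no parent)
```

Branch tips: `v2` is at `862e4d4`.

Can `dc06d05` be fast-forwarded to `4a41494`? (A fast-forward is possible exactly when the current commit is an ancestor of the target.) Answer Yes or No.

A fast-forward from dc06d05 to 4a41494 is possible iff dc06d05 is an ancestor of 4a41494.
Ancestors of 4a41494: {4a41494, 4a4e668}.
dc06d05 is not among them, so fast-forward is not possible.

No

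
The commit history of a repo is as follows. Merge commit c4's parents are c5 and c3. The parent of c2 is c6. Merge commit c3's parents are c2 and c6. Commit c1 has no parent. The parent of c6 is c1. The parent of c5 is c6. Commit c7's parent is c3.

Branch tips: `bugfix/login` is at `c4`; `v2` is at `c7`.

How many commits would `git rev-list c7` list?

Walking parent pointers from c7: reachable set = {c1, c2, c3, c6, c7}.
That is 5 commits.

5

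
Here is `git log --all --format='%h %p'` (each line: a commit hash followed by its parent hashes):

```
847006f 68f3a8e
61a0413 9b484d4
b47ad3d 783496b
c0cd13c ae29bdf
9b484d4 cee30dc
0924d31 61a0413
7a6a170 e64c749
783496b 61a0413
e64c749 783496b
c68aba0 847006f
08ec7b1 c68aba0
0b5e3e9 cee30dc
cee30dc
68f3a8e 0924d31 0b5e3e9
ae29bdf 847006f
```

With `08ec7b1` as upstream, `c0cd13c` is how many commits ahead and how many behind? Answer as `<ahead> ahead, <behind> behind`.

Reachable from c0cd13c: {0924d31, 0b5e3e9, 61a0413, 68f3a8e, 847006f, 9b484d4, ae29bdf, c0cd13c, cee30dc}.
Reachable from 08ec7b1: {08ec7b1, 0924d31, 0b5e3e9, 61a0413, 68f3a8e, 847006f, 9b484d4, c68aba0, cee30dc}.
Only in c0cd13c's history (ahead): {ae29bdf, c0cd13c} — 2.
Only in 08ec7b1's history (behind): {08ec7b1, c68aba0} — 2.

2 ahead, 2 behind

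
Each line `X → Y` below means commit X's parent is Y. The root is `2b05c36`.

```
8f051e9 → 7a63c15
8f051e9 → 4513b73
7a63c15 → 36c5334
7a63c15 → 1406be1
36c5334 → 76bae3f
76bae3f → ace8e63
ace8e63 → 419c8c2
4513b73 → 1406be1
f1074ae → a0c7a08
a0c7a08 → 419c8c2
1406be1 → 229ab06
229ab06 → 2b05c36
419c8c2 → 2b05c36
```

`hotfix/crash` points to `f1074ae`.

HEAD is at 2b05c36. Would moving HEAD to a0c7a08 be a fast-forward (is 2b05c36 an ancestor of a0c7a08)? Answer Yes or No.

A fast-forward from 2b05c36 to a0c7a08 is possible iff 2b05c36 is an ancestor of a0c7a08.
Ancestors of a0c7a08: {2b05c36, 419c8c2, a0c7a08}.
2b05c36 is among them, so fast-forward is possible.

Yes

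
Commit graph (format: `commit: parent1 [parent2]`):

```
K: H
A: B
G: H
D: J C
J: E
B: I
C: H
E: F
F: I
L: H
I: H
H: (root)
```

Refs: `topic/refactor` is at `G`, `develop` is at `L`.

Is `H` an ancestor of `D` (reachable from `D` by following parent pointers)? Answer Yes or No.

Ancestors of D (commits reachable by following parents): {C, D, E, F, H, I, J}.
H is in that set, so it is an ancestor of D.

Yes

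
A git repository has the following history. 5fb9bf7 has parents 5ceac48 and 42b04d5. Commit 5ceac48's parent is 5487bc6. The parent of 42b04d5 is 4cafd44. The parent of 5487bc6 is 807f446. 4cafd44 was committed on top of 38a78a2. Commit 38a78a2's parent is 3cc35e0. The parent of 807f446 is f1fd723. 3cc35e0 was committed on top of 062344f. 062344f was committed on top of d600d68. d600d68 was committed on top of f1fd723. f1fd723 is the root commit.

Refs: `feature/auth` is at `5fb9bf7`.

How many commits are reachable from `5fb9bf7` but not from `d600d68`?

9

Reachable from 5fb9bf7: {062344f, 38a78a2, 3cc35e0, 42b04d5, 4cafd44, 5487bc6, 5ceac48, 5fb9bf7, 807f446, d600d68, f1fd723}.
Reachable from d600d68: {d600d68, f1fd723}.
In 5fb9bf7's history but not d600d68's: {062344f, 38a78a2, 3cc35e0, 42b04d5, 4cafd44, 5487bc6, 5ceac48, 5fb9bf7, 807f446} — 9 commits.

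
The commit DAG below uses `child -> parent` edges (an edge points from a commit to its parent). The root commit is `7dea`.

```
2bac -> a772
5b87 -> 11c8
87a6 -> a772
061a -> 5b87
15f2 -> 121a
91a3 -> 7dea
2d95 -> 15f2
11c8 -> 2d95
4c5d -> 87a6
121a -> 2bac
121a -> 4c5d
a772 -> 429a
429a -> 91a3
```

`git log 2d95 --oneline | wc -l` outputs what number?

10

Walking parent pointers from 2d95: reachable set = {121a, 15f2, 2bac, 2d95, 429a, 4c5d, 7dea, 87a6, 91a3, a772}.
That is 10 commits.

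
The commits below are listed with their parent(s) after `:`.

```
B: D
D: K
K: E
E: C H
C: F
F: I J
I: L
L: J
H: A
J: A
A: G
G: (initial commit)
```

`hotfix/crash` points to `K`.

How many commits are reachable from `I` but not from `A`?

Reachable from I: {A, G, I, J, L}.
Reachable from A: {A, G}.
In I's history but not A's: {I, J, L} — 3 commits.

3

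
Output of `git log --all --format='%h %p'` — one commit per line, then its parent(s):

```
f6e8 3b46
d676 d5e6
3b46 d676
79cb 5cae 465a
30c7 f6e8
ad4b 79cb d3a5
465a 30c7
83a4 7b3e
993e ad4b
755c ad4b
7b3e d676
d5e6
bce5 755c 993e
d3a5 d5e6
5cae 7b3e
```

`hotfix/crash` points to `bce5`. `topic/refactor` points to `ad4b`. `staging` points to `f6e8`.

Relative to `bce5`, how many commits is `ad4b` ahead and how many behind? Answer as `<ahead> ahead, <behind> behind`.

0 ahead, 3 behind

Reachable from ad4b: {30c7, 3b46, 465a, 5cae, 79cb, 7b3e, ad4b, d3a5, d5e6, d676, f6e8}.
Reachable from bce5: {30c7, 3b46, 465a, 5cae, 755c, 79cb, 7b3e, 993e, ad4b, bce5, d3a5, d5e6, d676, f6e8}.
Only in ad4b's history (ahead): {} — 0.
Only in bce5's history (behind): {755c, 993e, bce5} — 3.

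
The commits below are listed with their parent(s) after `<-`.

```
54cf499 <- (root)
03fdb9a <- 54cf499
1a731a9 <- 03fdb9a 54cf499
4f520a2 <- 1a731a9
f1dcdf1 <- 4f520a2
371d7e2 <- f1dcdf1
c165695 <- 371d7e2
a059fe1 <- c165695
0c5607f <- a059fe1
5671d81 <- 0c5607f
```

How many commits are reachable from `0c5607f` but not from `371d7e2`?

3

Reachable from 0c5607f: {03fdb9a, 0c5607f, 1a731a9, 371d7e2, 4f520a2, 54cf499, a059fe1, c165695, f1dcdf1}.
Reachable from 371d7e2: {03fdb9a, 1a731a9, 371d7e2, 4f520a2, 54cf499, f1dcdf1}.
In 0c5607f's history but not 371d7e2's: {0c5607f, a059fe1, c165695} — 3 commits.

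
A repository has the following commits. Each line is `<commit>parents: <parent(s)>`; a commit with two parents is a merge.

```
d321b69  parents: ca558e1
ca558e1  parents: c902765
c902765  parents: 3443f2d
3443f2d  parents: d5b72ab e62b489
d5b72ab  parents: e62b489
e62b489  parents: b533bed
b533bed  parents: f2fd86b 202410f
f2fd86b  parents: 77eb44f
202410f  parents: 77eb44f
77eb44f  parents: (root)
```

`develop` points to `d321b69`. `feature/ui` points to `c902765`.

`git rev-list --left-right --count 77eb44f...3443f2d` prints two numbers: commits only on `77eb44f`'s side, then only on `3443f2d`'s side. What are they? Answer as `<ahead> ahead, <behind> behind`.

Reachable from 77eb44f: {77eb44f}.
Reachable from 3443f2d: {202410f, 3443f2d, 77eb44f, b533bed, d5b72ab, e62b489, f2fd86b}.
Only in 77eb44f's history (ahead): {} — 0.
Only in 3443f2d's history (behind): {202410f, 3443f2d, b533bed, d5b72ab, e62b489, f2fd86b} — 6.

0 ahead, 6 behind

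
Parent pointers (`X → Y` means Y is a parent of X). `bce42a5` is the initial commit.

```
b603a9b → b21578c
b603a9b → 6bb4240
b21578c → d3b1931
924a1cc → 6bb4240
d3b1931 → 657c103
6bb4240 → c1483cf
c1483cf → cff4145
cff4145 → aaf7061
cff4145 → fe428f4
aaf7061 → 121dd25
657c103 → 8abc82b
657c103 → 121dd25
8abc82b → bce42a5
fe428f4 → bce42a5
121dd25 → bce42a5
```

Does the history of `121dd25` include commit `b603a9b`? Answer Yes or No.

Ancestors of 121dd25: {121dd25, bce42a5}.
b603a9b is not in that set, so it is not an ancestor of 121dd25.

No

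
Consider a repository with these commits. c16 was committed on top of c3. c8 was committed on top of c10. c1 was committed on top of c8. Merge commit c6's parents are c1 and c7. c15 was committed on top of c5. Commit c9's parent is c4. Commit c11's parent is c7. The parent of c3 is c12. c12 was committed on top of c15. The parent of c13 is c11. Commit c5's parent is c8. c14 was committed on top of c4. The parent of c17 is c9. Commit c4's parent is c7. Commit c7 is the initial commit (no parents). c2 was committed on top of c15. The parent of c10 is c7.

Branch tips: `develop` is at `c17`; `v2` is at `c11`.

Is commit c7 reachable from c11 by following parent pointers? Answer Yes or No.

Ancestors of c11 (commits reachable by following parents): {c11, c7}.
c7 is in that set, so it is an ancestor of c11.

Yes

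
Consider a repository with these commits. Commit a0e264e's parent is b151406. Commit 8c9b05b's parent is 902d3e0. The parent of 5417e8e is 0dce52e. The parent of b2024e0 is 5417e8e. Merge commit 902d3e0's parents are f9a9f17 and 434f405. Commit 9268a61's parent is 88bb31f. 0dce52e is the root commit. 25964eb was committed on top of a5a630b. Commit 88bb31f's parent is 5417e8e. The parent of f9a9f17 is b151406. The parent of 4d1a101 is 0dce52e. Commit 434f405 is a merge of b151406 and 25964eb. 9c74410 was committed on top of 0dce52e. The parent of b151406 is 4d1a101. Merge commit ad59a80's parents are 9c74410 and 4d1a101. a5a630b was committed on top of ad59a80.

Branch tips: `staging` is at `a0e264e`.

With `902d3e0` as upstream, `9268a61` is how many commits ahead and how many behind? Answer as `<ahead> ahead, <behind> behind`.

Reachable from 9268a61: {0dce52e, 5417e8e, 88bb31f, 9268a61}.
Reachable from 902d3e0: {0dce52e, 25964eb, 434f405, 4d1a101, 902d3e0, 9c74410, a5a630b, ad59a80, b151406, f9a9f17}.
Only in 9268a61's history (ahead): {5417e8e, 88bb31f, 9268a61} — 3.
Only in 902d3e0's history (behind): {25964eb, 434f405, 4d1a101, 902d3e0, 9c74410, a5a630b, ad59a80, b151406, f9a9f17} — 9.

3 ahead, 9 behind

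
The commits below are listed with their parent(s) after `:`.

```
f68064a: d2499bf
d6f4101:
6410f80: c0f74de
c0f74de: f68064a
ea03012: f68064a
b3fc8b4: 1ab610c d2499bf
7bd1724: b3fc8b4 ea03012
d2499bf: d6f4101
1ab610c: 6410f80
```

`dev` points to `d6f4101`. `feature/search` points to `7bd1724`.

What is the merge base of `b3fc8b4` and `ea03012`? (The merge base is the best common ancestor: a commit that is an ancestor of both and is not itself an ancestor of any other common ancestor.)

Ancestors of b3fc8b4: {1ab610c, 6410f80, b3fc8b4, c0f74de, d2499bf, d6f4101, f68064a}.
Ancestors of ea03012: {d2499bf, d6f4101, ea03012, f68064a}.
Common ancestors: {d2499bf, d6f4101, f68064a}.
Among these, f68064a is not an ancestor of any other common ancestor — it is the merge base.

f68064a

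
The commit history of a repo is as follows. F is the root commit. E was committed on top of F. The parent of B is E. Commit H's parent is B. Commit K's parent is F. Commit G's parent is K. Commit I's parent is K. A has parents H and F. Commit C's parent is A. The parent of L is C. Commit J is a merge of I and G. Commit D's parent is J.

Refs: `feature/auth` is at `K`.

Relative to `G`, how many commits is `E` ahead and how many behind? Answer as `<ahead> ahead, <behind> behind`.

Reachable from E: {E, F}.
Reachable from G: {F, G, K}.
Only in E's history (ahead): {E} — 1.
Only in G's history (behind): {G, K} — 2.

1 ahead, 2 behind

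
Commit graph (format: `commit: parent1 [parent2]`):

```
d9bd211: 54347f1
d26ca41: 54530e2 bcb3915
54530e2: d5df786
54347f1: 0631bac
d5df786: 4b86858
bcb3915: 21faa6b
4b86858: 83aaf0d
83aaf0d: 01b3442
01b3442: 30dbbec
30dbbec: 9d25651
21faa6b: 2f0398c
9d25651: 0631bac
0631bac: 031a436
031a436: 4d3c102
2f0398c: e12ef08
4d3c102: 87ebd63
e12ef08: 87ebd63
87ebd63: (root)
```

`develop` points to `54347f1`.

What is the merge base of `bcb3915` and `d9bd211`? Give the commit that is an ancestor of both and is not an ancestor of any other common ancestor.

Ancestors of bcb3915: {21faa6b, 2f0398c, 87ebd63, bcb3915, e12ef08}.
Ancestors of d9bd211: {031a436, 0631bac, 4d3c102, 54347f1, 87ebd63, d9bd211}.
Common ancestors: {87ebd63}.
The only common ancestor is 87ebd63, so it is the merge base.

87ebd63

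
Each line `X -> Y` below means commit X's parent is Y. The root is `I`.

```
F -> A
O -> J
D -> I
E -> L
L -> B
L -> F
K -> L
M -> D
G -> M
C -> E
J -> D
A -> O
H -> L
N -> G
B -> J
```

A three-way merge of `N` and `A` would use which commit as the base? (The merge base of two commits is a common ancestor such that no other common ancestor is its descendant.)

Ancestors of N: {D, G, I, M, N}.
Ancestors of A: {A, D, I, J, O}.
Common ancestors: {D, I}.
Among these, D is not an ancestor of any other common ancestor — it is the merge base.

D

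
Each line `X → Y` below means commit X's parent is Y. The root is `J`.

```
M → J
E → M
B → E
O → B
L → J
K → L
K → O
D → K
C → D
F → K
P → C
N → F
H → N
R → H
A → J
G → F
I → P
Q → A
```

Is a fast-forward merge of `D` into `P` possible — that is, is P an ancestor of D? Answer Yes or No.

A fast-forward from P to D is possible iff P is an ancestor of D.
Ancestors of D: {B, D, E, J, K, L, M, O}.
P is not among them, so fast-forward is not possible.

No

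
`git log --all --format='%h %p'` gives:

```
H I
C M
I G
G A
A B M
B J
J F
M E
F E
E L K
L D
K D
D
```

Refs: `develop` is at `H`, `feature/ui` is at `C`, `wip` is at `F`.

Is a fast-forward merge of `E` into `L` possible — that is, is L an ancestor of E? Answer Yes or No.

Yes

A fast-forward from L to E is possible iff L is an ancestor of E.
Ancestors of E: {D, E, K, L}.
L is among them, so fast-forward is possible.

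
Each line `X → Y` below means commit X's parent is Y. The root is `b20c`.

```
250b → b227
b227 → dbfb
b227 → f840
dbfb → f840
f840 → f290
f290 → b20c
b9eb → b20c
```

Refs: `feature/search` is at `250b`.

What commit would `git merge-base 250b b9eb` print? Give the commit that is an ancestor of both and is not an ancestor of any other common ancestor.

Ancestors of 250b: {250b, b20c, b227, dbfb, f290, f840}.
Ancestors of b9eb: {b20c, b9eb}.
Common ancestors: {b20c}.
The only common ancestor is b20c, so it is the merge base.

b20c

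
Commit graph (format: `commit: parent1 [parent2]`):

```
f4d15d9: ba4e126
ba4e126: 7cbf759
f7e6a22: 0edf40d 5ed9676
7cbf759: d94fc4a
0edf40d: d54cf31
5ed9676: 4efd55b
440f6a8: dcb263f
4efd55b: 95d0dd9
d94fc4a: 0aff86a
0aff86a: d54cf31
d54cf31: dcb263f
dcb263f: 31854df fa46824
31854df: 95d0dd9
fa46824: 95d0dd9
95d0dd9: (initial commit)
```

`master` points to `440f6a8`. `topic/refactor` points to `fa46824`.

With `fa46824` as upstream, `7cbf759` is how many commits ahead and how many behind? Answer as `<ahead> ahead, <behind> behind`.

6 ahead, 0 behind

Reachable from 7cbf759: {0aff86a, 31854df, 7cbf759, 95d0dd9, d54cf31, d94fc4a, dcb263f, fa46824}.
Reachable from fa46824: {95d0dd9, fa46824}.
Only in 7cbf759's history (ahead): {0aff86a, 31854df, 7cbf759, d54cf31, d94fc4a, dcb263f} — 6.
Only in fa46824's history (behind): {} — 0.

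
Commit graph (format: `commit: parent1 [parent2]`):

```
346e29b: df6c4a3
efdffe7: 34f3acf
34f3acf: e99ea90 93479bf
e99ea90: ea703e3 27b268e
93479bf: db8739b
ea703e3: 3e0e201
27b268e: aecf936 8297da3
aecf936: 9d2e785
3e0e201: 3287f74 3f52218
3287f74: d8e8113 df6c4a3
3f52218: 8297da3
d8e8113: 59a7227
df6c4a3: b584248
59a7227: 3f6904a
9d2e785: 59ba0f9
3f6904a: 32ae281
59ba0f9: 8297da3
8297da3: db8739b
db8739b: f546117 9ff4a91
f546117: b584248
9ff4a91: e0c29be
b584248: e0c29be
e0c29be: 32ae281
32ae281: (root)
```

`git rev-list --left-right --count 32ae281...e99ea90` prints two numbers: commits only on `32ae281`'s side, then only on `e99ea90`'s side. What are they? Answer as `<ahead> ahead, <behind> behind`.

Reachable from 32ae281: {32ae281}.
Reachable from e99ea90: {27b268e, 3287f74, 32ae281, 3e0e201, 3f52218, 3f6904a, 59a7227, 59ba0f9, 8297da3, 9d2e785, 9ff4a91, aecf936, b584248, d8e8113, db8739b, df6c4a3, e0c29be, e99ea90, ea703e3, f546117}.
Only in 32ae281's history (ahead): {} — 0.
Only in e99ea90's history (behind): {27b268e, 3287f74, 3e0e201, 3f52218, 3f6904a, 59a7227, 59ba0f9, 8297da3, 9d2e785, 9ff4a91, aecf936, b584248, d8e8113, db8739b, df6c4a3, e0c29be, e99ea90, ea703e3, f546117} — 19.

0 ahead, 19 behind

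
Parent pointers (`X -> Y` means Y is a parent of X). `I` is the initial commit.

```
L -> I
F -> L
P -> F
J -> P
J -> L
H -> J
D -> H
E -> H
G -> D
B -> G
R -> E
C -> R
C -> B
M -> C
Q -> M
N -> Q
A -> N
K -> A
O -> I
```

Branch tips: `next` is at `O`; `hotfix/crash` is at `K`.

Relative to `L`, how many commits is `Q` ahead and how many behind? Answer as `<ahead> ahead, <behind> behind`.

Reachable from Q: {B, C, D, E, F, G, H, I, J, L, M, P, Q, R}.
Reachable from L: {I, L}.
Only in Q's history (ahead): {B, C, D, E, F, G, H, J, M, P, Q, R} — 12.
Only in L's history (behind): {} — 0.

12 ahead, 0 behind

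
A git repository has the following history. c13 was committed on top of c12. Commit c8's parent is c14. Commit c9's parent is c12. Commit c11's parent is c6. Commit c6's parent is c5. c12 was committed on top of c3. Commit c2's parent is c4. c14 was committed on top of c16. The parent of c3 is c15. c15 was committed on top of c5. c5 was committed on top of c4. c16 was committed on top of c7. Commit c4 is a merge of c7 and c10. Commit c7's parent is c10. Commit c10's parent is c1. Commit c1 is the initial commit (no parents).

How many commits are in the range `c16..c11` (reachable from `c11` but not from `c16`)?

4

Reachable from c11: {c1, c10, c11, c4, c5, c6, c7}.
Reachable from c16: {c1, c10, c16, c7}.
In c11's history but not c16's: {c11, c4, c5, c6} — 4 commits.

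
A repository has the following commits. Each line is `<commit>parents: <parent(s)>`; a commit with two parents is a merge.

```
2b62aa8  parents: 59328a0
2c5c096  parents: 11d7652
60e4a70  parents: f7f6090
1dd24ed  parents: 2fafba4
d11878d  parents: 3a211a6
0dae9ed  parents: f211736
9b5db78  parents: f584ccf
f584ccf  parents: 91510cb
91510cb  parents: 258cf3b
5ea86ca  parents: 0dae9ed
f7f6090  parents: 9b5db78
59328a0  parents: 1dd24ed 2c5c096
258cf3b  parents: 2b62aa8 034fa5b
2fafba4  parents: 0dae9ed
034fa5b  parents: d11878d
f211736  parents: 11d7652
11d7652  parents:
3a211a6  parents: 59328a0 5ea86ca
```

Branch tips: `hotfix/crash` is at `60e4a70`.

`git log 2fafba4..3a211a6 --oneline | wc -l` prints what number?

5

Reachable from 3a211a6: {0dae9ed, 11d7652, 1dd24ed, 2c5c096, 2fafba4, 3a211a6, 59328a0, 5ea86ca, f211736}.
Reachable from 2fafba4: {0dae9ed, 11d7652, 2fafba4, f211736}.
In 3a211a6's history but not 2fafba4's: {1dd24ed, 2c5c096, 3a211a6, 59328a0, 5ea86ca} — 5 commits.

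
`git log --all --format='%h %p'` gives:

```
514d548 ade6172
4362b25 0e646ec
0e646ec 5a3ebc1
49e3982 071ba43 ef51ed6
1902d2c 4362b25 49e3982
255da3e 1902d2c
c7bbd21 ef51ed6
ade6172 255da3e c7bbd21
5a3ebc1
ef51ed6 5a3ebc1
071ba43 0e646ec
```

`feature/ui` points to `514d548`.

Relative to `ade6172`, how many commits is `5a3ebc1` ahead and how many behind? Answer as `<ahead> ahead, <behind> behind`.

0 ahead, 9 behind

Reachable from 5a3ebc1: {5a3ebc1}.
Reachable from ade6172: {071ba43, 0e646ec, 1902d2c, 255da3e, 4362b25, 49e3982, 5a3ebc1, ade6172, c7bbd21, ef51ed6}.
Only in 5a3ebc1's history (ahead): {} — 0.
Only in ade6172's history (behind): {071ba43, 0e646ec, 1902d2c, 255da3e, 4362b25, 49e3982, ade6172, c7bbd21, ef51ed6} — 9.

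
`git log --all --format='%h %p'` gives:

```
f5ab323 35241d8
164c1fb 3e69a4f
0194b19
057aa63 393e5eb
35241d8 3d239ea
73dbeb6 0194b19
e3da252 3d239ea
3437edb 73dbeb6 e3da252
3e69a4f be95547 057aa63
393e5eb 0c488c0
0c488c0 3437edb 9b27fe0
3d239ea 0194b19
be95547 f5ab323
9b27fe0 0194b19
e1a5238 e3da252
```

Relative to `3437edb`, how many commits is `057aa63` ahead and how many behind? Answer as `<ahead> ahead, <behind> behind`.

Reachable from 057aa63: {0194b19, 057aa63, 0c488c0, 3437edb, 393e5eb, 3d239ea, 73dbeb6, 9b27fe0, e3da252}.
Reachable from 3437edb: {0194b19, 3437edb, 3d239ea, 73dbeb6, e3da252}.
Only in 057aa63's history (ahead): {057aa63, 0c488c0, 393e5eb, 9b27fe0} — 4.
Only in 3437edb's history (behind): {} — 0.

4 ahead, 0 behind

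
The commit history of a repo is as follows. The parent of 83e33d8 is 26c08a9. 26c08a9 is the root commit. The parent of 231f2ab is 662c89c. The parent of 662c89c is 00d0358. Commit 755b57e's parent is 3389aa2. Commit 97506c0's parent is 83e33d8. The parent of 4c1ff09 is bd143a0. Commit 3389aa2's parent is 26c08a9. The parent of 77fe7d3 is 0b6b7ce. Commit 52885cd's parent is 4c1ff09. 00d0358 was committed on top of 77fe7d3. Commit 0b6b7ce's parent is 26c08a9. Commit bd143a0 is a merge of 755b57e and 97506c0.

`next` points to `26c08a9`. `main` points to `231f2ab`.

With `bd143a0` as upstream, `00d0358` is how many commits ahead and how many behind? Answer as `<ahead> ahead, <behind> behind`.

Reachable from 00d0358: {00d0358, 0b6b7ce, 26c08a9, 77fe7d3}.
Reachable from bd143a0: {26c08a9, 3389aa2, 755b57e, 83e33d8, 97506c0, bd143a0}.
Only in 00d0358's history (ahead): {00d0358, 0b6b7ce, 77fe7d3} — 3.
Only in bd143a0's history (behind): {3389aa2, 755b57e, 83e33d8, 97506c0, bd143a0} — 5.

3 ahead, 5 behind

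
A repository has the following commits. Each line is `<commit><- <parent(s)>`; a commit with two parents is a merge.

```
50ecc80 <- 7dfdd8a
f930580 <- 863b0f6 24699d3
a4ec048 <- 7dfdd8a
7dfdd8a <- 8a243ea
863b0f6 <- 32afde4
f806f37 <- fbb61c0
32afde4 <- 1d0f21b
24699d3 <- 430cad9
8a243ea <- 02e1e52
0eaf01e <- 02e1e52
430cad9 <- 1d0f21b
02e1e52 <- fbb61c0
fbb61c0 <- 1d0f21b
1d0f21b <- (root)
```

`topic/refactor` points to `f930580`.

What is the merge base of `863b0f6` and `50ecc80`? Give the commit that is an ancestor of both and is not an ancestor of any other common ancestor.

1d0f21b

Ancestors of 863b0f6: {1d0f21b, 32afde4, 863b0f6}.
Ancestors of 50ecc80: {02e1e52, 1d0f21b, 50ecc80, 7dfdd8a, 8a243ea, fbb61c0}.
Common ancestors: {1d0f21b}.
The only common ancestor is 1d0f21b, so it is the merge base.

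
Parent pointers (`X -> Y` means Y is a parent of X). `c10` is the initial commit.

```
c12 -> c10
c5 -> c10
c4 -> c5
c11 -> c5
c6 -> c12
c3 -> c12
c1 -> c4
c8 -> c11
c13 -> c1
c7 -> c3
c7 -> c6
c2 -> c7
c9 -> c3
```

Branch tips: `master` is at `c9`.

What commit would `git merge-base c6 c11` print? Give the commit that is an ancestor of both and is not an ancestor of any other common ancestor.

Ancestors of c6: {c10, c12, c6}.
Ancestors of c11: {c10, c11, c5}.
Common ancestors: {c10}.
The only common ancestor is c10, so it is the merge base.

c10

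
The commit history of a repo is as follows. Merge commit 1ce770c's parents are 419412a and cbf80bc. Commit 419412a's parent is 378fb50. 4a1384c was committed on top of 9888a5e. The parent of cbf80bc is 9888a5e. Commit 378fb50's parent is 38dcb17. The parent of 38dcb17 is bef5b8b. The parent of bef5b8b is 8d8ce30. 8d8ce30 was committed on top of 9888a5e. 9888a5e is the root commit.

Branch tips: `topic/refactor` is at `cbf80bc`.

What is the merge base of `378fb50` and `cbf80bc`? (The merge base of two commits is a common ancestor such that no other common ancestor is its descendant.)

Ancestors of 378fb50: {378fb50, 38dcb17, 8d8ce30, 9888a5e, bef5b8b}.
Ancestors of cbf80bc: {9888a5e, cbf80bc}.
Common ancestors: {9888a5e}.
The only common ancestor is 9888a5e, so it is the merge base.

9888a5e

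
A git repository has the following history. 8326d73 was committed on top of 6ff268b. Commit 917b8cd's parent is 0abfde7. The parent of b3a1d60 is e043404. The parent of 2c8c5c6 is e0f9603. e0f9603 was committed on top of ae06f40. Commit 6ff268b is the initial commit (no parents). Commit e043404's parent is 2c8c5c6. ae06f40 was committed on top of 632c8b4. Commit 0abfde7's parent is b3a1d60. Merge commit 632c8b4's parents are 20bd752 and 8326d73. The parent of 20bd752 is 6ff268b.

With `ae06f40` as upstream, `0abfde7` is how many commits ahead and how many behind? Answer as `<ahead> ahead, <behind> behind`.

5 ahead, 0 behind

Reachable from 0abfde7: {0abfde7, 20bd752, 2c8c5c6, 632c8b4, 6ff268b, 8326d73, ae06f40, b3a1d60, e043404, e0f9603}.
Reachable from ae06f40: {20bd752, 632c8b4, 6ff268b, 8326d73, ae06f40}.
Only in 0abfde7's history (ahead): {0abfde7, 2c8c5c6, b3a1d60, e043404, e0f9603} — 5.
Only in ae06f40's history (behind): {} — 0.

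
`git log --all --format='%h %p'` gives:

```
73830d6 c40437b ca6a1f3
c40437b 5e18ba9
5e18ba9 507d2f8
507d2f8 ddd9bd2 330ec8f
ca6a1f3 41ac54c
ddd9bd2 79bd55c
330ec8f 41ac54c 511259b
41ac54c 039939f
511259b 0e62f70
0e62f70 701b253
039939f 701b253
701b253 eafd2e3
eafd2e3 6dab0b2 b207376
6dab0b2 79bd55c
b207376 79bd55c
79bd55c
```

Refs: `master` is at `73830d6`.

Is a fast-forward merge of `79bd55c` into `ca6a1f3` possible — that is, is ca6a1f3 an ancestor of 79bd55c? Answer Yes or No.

A fast-forward from ca6a1f3 to 79bd55c is possible iff ca6a1f3 is an ancestor of 79bd55c.
Ancestors of 79bd55c: {79bd55c}.
ca6a1f3 is not among them, so fast-forward is not possible.

No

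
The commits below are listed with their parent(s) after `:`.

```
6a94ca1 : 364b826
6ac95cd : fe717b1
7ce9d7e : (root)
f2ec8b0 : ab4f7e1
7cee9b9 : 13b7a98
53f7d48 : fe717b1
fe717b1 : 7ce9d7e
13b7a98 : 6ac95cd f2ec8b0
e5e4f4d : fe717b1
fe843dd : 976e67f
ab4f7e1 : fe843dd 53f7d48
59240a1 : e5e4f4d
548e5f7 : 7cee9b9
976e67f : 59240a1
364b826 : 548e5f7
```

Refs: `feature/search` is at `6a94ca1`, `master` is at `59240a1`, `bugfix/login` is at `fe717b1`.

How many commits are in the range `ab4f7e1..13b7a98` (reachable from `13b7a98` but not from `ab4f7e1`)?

Reachable from 13b7a98: {13b7a98, 53f7d48, 59240a1, 6ac95cd, 7ce9d7e, 976e67f, ab4f7e1, e5e4f4d, f2ec8b0, fe717b1, fe843dd}.
Reachable from ab4f7e1: {53f7d48, 59240a1, 7ce9d7e, 976e67f, ab4f7e1, e5e4f4d, fe717b1, fe843dd}.
In 13b7a98's history but not ab4f7e1's: {13b7a98, 6ac95cd, f2ec8b0} — 3 commits.

3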